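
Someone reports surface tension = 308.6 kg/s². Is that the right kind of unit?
Yes

surface tension has SI base units: kg / s^2
kg/s² reduces to the same SI base units, so it is a valid unit for surface tension.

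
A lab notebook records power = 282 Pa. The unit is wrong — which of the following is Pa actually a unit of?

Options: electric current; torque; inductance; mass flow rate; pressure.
pressure

power should have units dimensionally equivalent to kg * m^2 / s^3 (e.g. W).
The given unit 'Pa' reduces to kg / (m * s^2). Of the listed options, that is the dimensionality of pressure.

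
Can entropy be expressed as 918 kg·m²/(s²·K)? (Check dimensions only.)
Yes

entropy has SI base units: kg * m^2 / (s^2 * K)
kg·m²/(s²·K) reduces to the same SI base units, so it is a valid unit for entropy.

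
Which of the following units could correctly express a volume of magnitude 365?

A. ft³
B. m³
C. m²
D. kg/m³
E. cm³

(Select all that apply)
A, B, E

volume has SI base units: m^3

Checking each option against m^3:
  A. ft³: ✓ matches
  B. m³: ✓ matches
  C. m²: ✗ does not match
  D. kg/m³: ✗ does not match
  E. cm³: ✓ matches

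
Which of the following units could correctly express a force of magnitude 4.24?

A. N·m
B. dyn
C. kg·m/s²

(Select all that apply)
B, C

force has SI base units: kg * m / s^2

Checking each option against kg * m / s^2:
  A. N·m: ✗ does not match
  B. dyn: ✓ matches
  C. kg·m/s²: ✓ matches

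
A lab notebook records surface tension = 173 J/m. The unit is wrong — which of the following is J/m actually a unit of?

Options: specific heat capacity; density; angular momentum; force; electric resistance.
force

surface tension should have units dimensionally equivalent to kg / s^2 (e.g. N/m).
The given unit 'J/m' reduces to kg * m / s^2. Of the listed options, that is the dimensionality of force.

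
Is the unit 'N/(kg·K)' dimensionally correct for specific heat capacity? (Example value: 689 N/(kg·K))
No

specific heat capacity has SI base units: m^2 / (s^2 * K)
N/(kg·K) does NOT reduce to m^2 / (s^2 * K); a valid unit for specific heat capacity would be e.g. J/(kg·K).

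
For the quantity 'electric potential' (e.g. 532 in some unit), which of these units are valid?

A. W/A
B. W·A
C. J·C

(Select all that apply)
A

electric potential has SI base units: kg * m^2 / (A * s^3)

Checking each option against kg * m^2 / (A * s^3):
  A. W/A: ✓ matches
  B. W·A: ✗ does not match
  C. J·C: ✗ does not match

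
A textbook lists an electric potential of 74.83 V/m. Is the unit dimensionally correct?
No

electric potential has SI base units: kg * m^2 / (A * s^3)
V/m does NOT reduce to kg * m^2 / (A * s^3); a valid unit for electric potential would be e.g. V.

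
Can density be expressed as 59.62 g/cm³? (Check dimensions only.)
Yes

density has SI base units: kg / m^3
g/cm³ reduces to the same SI base units, so it is a valid unit for density.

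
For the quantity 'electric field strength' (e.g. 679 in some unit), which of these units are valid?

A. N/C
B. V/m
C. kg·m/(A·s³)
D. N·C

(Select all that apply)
A, B, C

electric field strength has SI base units: kg * m / (A * s^3)

Checking each option against kg * m / (A * s^3):
  A. N/C: ✓ matches
  B. V/m: ✓ matches
  C. kg·m/(A·s³): ✓ matches
  D. N·C: ✗ does not match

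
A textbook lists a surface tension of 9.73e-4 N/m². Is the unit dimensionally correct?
No

surface tension has SI base units: kg / s^2
N/m² does NOT reduce to kg / s^2; a valid unit for surface tension would be e.g. N/m.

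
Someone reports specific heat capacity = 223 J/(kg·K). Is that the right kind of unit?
Yes

specific heat capacity has SI base units: m^2 / (s^2 * K)
J/(kg·K) reduces to the same SI base units, so it is a valid unit for specific heat capacity.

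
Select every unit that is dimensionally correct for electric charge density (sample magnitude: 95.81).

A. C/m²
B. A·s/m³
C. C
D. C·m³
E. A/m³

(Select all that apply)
B

electric charge density has SI base units: A * s / m^3

Checking each option against A * s / m^3:
  A. C/m²: ✗ does not match
  B. A·s/m³: ✓ matches
  C. C: ✗ does not match
  D. C·m³: ✗ does not match
  E. A/m³: ✗ does not match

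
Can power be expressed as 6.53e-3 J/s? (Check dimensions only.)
Yes

power has SI base units: kg * m^2 / s^3
J/s reduces to the same SI base units, so it is a valid unit for power.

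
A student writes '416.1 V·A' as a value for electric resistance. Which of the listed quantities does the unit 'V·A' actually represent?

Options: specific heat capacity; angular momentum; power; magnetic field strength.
power

electric resistance should have units dimensionally equivalent to kg * m^2 / (A^2 * s^3) (e.g. Ω).
The given unit 'V·A' reduces to kg * m^2 / s^3. Of the listed options, that is the dimensionality of power.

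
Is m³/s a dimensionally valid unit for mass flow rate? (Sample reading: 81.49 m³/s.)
No

mass flow rate has SI base units: kg / s
m³/s does NOT reduce to kg / s; a valid unit for mass flow rate would be e.g. kg/s.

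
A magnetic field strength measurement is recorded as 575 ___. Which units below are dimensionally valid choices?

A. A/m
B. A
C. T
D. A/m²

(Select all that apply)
A

magnetic field strength has SI base units: A / m

Checking each option against A / m:
  A. A/m: ✓ matches
  B. A: ✗ does not match
  C. T: ✗ does not match
  D. A/m²: ✗ does not match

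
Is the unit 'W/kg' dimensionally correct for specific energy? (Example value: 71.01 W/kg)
No

specific energy has SI base units: m^2 / s^2
W/kg does NOT reduce to m^2 / s^2; a valid unit for specific energy would be e.g. J/kg.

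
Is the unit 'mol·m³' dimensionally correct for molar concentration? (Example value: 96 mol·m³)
No

molar concentration has SI base units: mol / m^3
mol·m³ does NOT reduce to mol / m^3; a valid unit for molar concentration would be e.g. mol/m³.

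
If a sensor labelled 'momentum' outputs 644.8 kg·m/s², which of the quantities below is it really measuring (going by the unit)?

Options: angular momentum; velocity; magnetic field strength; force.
force

momentum should have units dimensionally equivalent to kg * m / s (e.g. kg·m/s).
The given unit 'kg·m/s²' reduces to kg * m / s^2. Of the listed options, that is the dimensionality of force.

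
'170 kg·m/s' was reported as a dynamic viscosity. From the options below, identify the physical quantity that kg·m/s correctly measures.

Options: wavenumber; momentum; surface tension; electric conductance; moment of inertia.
momentum

dynamic viscosity should have units dimensionally equivalent to kg / (m * s) (e.g. Pa·s).
The given unit 'kg·m/s' reduces to kg * m / s. Of the listed options, that is the dimensionality of momentum.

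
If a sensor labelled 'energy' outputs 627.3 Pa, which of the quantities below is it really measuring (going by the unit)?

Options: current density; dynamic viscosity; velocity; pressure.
pressure

energy should have units dimensionally equivalent to kg * m^2 / s^2 (e.g. J).
The given unit 'Pa' reduces to kg / (m * s^2). Of the listed options, that is the dimensionality of pressure.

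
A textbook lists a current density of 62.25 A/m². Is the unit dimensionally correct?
Yes

current density has SI base units: A / m^2
A/m² reduces to the same SI base units, so it is a valid unit for current density.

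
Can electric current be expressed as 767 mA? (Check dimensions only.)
Yes

electric current has SI base units: A
mA reduces to the same SI base units, so it is a valid unit for electric current.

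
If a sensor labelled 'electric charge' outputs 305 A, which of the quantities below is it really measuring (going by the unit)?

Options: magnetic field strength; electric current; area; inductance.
electric current

electric charge should have units dimensionally equivalent to A * s (e.g. C).
The given unit 'A' reduces to A. Of the listed options, that is the dimensionality of electric current.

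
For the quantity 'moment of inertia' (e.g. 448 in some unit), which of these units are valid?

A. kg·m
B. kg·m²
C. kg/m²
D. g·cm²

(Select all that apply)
B, D

moment of inertia has SI base units: kg * m^2

Checking each option against kg * m^2:
  A. kg·m: ✗ does not match
  B. kg·m²: ✓ matches
  C. kg/m²: ✗ does not match
  D. g·cm²: ✓ matches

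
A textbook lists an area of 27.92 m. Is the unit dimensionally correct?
No

area has SI base units: m^2
m does NOT reduce to m^2; a valid unit for area would be e.g. m².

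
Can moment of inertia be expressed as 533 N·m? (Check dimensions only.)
No

moment of inertia has SI base units: kg * m^2
N·m does NOT reduce to kg * m^2; a valid unit for moment of inertia would be e.g. kg·m².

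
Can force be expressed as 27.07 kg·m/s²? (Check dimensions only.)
Yes

force has SI base units: kg * m / s^2
kg·m/s² reduces to the same SI base units, so it is a valid unit for force.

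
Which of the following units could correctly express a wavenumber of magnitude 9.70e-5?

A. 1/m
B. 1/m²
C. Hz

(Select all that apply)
A

wavenumber has SI base units: 1 / m

Checking each option against 1 / m:
  A. 1/m: ✓ matches
  B. 1/m²: ✗ does not match
  C. Hz: ✗ does not match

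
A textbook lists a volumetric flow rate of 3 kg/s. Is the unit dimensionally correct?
No

volumetric flow rate has SI base units: m^3 / s
kg/s does NOT reduce to m^3 / s; a valid unit for volumetric flow rate would be e.g. m³/s.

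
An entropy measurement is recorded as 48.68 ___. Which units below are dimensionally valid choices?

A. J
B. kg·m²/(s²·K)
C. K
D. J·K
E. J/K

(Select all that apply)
B, E

entropy has SI base units: kg * m^2 / (s^2 * K)

Checking each option against kg * m^2 / (s^2 * K):
  A. J: ✗ does not match
  B. kg·m²/(s²·K): ✓ matches
  C. K: ✗ does not match
  D. J·K: ✗ does not match
  E. J/K: ✓ matches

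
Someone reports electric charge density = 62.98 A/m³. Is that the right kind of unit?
No

electric charge density has SI base units: A * s / m^3
A/m³ does NOT reduce to A * s / m^3; a valid unit for electric charge density would be e.g. C/m³.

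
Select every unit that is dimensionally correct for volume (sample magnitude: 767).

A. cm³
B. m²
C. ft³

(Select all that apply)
A, C

volume has SI base units: m^3

Checking each option against m^3:
  A. cm³: ✓ matches
  B. m²: ✗ does not match
  C. ft³: ✓ matches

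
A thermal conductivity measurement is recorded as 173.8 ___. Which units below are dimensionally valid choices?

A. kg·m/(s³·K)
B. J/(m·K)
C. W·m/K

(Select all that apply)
A

thermal conductivity has SI base units: kg * m / (s^3 * K)

Checking each option against kg * m / (s^3 * K):
  A. kg·m/(s³·K): ✓ matches
  B. J/(m·K): ✗ does not match
  C. W·m/K: ✗ does not match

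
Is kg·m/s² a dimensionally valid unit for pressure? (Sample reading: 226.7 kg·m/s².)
No

pressure has SI base units: kg / (m * s^2)
kg·m/s² does NOT reduce to kg / (m * s^2); a valid unit for pressure would be e.g. Pa.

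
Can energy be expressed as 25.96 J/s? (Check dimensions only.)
No

energy has SI base units: kg * m^2 / s^2
J/s does NOT reduce to kg * m^2 / s^2; a valid unit for energy would be e.g. J.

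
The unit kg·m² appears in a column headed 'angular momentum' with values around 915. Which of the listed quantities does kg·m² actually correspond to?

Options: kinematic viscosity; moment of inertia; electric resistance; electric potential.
moment of inertia

angular momentum should have units dimensionally equivalent to kg * m^2 / s (e.g. kg·m²/s).
The given unit 'kg·m²' reduces to kg * m^2. Of the listed options, that is the dimensionality of moment of inertia.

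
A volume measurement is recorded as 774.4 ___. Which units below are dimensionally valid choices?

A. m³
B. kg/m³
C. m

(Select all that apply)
A

volume has SI base units: m^3

Checking each option against m^3:
  A. m³: ✓ matches
  B. kg/m³: ✗ does not match
  C. m: ✗ does not match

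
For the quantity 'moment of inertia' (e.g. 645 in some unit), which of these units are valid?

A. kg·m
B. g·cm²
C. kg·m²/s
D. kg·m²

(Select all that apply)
B, D

moment of inertia has SI base units: kg * m^2

Checking each option against kg * m^2:
  A. kg·m: ✗ does not match
  B. g·cm²: ✓ matches
  C. kg·m²/s: ✗ does not match
  D. kg·m²: ✓ matches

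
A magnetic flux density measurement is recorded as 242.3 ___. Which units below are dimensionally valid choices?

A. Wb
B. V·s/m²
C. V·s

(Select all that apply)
B

magnetic flux density has SI base units: kg / (A * s^2)

Checking each option against kg / (A * s^2):
  A. Wb: ✗ does not match
  B. V·s/m²: ✓ matches
  C. V·s: ✗ does not match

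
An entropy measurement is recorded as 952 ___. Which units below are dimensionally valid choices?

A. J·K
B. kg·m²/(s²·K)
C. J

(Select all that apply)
B

entropy has SI base units: kg * m^2 / (s^2 * K)

Checking each option against kg * m^2 / (s^2 * K):
  A. J·K: ✗ does not match
  B. kg·m²/(s²·K): ✓ matches
  C. J: ✗ does not match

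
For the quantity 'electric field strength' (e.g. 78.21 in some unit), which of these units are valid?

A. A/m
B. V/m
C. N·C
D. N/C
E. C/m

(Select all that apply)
B, D

electric field strength has SI base units: kg * m / (A * s^3)

Checking each option against kg * m / (A * s^3):
  A. A/m: ✗ does not match
  B. V/m: ✓ matches
  C. N·C: ✗ does not match
  D. N/C: ✓ matches
  E. C/m: ✗ does not match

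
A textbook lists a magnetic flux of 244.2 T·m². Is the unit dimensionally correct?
Yes

magnetic flux has SI base units: kg * m^2 / (A * s^2)
T·m² reduces to the same SI base units, so it is a valid unit for magnetic flux.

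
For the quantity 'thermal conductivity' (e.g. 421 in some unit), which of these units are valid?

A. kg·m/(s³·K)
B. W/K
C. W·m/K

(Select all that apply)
A

thermal conductivity has SI base units: kg * m / (s^3 * K)

Checking each option against kg * m / (s^3 * K):
  A. kg·m/(s³·K): ✓ matches
  B. W/K: ✗ does not match
  C. W·m/K: ✗ does not match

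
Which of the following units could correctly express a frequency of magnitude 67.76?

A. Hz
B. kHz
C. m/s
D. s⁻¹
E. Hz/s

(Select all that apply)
A, B, D

frequency has SI base units: 1 / s

Checking each option against 1 / s:
  A. Hz: ✓ matches
  B. kHz: ✓ matches
  C. m/s: ✗ does not match
  D. s⁻¹: ✓ matches
  E. Hz/s: ✗ does not match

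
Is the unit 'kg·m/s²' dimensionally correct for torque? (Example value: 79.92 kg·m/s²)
No

torque has SI base units: kg * m^2 / s^2
kg·m/s² does NOT reduce to kg * m^2 / s^2; a valid unit for torque would be e.g. N·m.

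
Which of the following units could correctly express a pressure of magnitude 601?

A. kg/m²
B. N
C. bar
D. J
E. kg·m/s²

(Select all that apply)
C

pressure has SI base units: kg / (m * s^2)

Checking each option against kg / (m * s^2):
  A. kg/m²: ✗ does not match
  B. N: ✗ does not match
  C. bar: ✓ matches
  D. J: ✗ does not match
  E. kg·m/s²: ✗ does not match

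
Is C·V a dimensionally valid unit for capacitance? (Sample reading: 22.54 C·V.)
No

capacitance has SI base units: A^2 * s^4 / (kg * m^2)
C·V does NOT reduce to A^2 * s^4 / (kg * m^2); a valid unit for capacitance would be e.g. F.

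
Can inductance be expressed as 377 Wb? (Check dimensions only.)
No

inductance has SI base units: kg * m^2 / (A^2 * s^2)
Wb does NOT reduce to kg * m^2 / (A^2 * s^2); a valid unit for inductance would be e.g. H.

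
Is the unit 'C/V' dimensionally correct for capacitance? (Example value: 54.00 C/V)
Yes

capacitance has SI base units: A^2 * s^4 / (kg * m^2)
C/V reduces to the same SI base units, so it is a valid unit for capacitance.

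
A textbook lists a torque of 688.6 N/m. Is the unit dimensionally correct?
No

torque has SI base units: kg * m^2 / s^2
N/m does NOT reduce to kg * m^2 / s^2; a valid unit for torque would be e.g. N·m.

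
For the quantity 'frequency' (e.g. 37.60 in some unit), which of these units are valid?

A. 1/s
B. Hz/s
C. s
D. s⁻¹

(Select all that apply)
A, D

frequency has SI base units: 1 / s

Checking each option against 1 / s:
  A. 1/s: ✓ matches
  B. Hz/s: ✗ does not match
  C. s: ✗ does not match
  D. s⁻¹: ✓ matches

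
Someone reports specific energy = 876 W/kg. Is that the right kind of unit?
No

specific energy has SI base units: m^2 / s^2
W/kg does NOT reduce to m^2 / s^2; a valid unit for specific energy would be e.g. J/kg.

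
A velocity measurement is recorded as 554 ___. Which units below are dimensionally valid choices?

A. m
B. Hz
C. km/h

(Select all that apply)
C

velocity has SI base units: m / s

Checking each option against m / s:
  A. m: ✗ does not match
  B. Hz: ✗ does not match
  C. km/h: ✓ matches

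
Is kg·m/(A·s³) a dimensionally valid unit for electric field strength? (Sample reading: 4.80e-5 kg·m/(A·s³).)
Yes

electric field strength has SI base units: kg * m / (A * s^3)
kg·m/(A·s³) reduces to the same SI base units, so it is a valid unit for electric field strength.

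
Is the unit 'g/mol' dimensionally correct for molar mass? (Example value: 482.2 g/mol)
Yes

molar mass has SI base units: kg / mol
g/mol reduces to the same SI base units, so it is a valid unit for molar mass.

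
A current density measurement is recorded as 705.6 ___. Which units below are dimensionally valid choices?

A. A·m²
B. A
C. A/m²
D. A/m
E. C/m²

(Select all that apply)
C

current density has SI base units: A / m^2

Checking each option against A / m^2:
  A. A·m²: ✗ does not match
  B. A: ✗ does not match
  C. A/m²: ✓ matches
  D. A/m: ✗ does not match
  E. C/m²: ✗ does not match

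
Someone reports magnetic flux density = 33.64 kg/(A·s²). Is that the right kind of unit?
Yes

magnetic flux density has SI base units: kg / (A * s^2)
kg/(A·s²) reduces to the same SI base units, so it is a valid unit for magnetic flux density.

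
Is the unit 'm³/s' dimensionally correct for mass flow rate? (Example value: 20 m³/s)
No

mass flow rate has SI base units: kg / s
m³/s does NOT reduce to kg / s; a valid unit for mass flow rate would be e.g. kg/s.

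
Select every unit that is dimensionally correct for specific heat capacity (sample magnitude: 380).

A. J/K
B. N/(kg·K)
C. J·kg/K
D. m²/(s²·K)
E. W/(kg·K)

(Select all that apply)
D

specific heat capacity has SI base units: m^2 / (s^2 * K)

Checking each option against m^2 / (s^2 * K):
  A. J/K: ✗ does not match
  B. N/(kg·K): ✗ does not match
  C. J·kg/K: ✗ does not match
  D. m²/(s²·K): ✓ matches
  E. W/(kg·K): ✗ does not match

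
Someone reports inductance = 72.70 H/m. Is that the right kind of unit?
No

inductance has SI base units: kg * m^2 / (A^2 * s^2)
H/m does NOT reduce to kg * m^2 / (A^2 * s^2); a valid unit for inductance would be e.g. H.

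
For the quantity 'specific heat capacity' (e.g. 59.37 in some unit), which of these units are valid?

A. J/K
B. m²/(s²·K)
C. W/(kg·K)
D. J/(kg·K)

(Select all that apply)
B, D

specific heat capacity has SI base units: m^2 / (s^2 * K)

Checking each option against m^2 / (s^2 * K):
  A. J/K: ✗ does not match
  B. m²/(s²·K): ✓ matches
  C. W/(kg·K): ✗ does not match
  D. J/(kg·K): ✓ matches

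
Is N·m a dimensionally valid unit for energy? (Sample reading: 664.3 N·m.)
Yes

energy has SI base units: kg * m^2 / s^2
N·m reduces to the same SI base units, so it is a valid unit for energy.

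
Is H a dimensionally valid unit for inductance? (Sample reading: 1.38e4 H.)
Yes

inductance has SI base units: kg * m^2 / (A^2 * s^2)
H reduces to the same SI base units, so it is a valid unit for inductance.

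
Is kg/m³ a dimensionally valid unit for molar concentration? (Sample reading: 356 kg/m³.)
No

molar concentration has SI base units: mol / m^3
kg/m³ does NOT reduce to mol / m^3; a valid unit for molar concentration would be e.g. mol/m³.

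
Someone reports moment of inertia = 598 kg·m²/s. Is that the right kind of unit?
No

moment of inertia has SI base units: kg * m^2
kg·m²/s does NOT reduce to kg * m^2; a valid unit for moment of inertia would be e.g. kg·m².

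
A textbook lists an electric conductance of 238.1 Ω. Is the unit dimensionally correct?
No

electric conductance has SI base units: A^2 * s^3 / (kg * m^2)
Ω does NOT reduce to A^2 * s^3 / (kg * m^2); a valid unit for electric conductance would be e.g. S.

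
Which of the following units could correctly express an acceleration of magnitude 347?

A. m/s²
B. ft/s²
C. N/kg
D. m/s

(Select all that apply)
A, B, C

acceleration has SI base units: m / s^2

Checking each option against m / s^2:
  A. m/s²: ✓ matches
  B. ft/s²: ✓ matches
  C. N/kg: ✓ matches
  D. m/s: ✗ does not match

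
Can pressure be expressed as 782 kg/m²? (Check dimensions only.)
No

pressure has SI base units: kg / (m * s^2)
kg/m² does NOT reduce to kg / (m * s^2); a valid unit for pressure would be e.g. Pa.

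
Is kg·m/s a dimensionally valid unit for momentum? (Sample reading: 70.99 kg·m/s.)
Yes

momentum has SI base units: kg * m / s
kg·m/s reduces to the same SI base units, so it is a valid unit for momentum.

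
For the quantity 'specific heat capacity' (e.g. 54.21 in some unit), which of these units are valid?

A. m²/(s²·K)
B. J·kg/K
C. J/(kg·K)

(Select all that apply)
A, C

specific heat capacity has SI base units: m^2 / (s^2 * K)

Checking each option against m^2 / (s^2 * K):
  A. m²/(s²·K): ✓ matches
  B. J·kg/K: ✗ does not match
  C. J/(kg·K): ✓ matches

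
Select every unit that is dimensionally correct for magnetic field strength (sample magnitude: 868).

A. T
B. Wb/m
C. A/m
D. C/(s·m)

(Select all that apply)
C, D

magnetic field strength has SI base units: A / m

Checking each option against A / m:
  A. T: ✗ does not match
  B. Wb/m: ✗ does not match
  C. A/m: ✓ matches
  D. C/(s·m): ✓ matches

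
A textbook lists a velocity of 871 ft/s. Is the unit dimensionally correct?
Yes

velocity has SI base units: m / s
ft/s reduces to the same SI base units, so it is a valid unit for velocity.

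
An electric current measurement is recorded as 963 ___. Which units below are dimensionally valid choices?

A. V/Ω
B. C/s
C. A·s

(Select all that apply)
A, B

electric current has SI base units: A

Checking each option against A:
  A. V/Ω: ✓ matches
  B. C/s: ✓ matches
  C. A·s: ✗ does not match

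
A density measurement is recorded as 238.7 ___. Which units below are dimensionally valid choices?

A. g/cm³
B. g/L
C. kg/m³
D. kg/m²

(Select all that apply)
A, B, C

density has SI base units: kg / m^3

Checking each option against kg / m^3:
  A. g/cm³: ✓ matches
  B. g/L: ✓ matches
  C. kg/m³: ✓ matches
  D. kg/m²: ✗ does not match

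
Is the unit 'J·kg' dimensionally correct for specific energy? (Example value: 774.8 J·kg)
No

specific energy has SI base units: m^2 / s^2
J·kg does NOT reduce to m^2 / s^2; a valid unit for specific energy would be e.g. J/kg.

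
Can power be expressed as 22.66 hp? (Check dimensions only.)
Yes

power has SI base units: kg * m^2 / s^3
hp reduces to the same SI base units, so it is a valid unit for power.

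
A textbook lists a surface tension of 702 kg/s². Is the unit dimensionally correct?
Yes

surface tension has SI base units: kg / s^2
kg/s² reduces to the same SI base units, so it is a valid unit for surface tension.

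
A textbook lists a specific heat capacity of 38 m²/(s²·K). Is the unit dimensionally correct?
Yes

specific heat capacity has SI base units: m^2 / (s^2 * K)
m²/(s²·K) reduces to the same SI base units, so it is a valid unit for specific heat capacity.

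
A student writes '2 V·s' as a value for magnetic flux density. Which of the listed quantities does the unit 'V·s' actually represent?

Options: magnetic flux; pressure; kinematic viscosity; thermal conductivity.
magnetic flux

magnetic flux density should have units dimensionally equivalent to kg / (A * s^2) (e.g. T).
The given unit 'V·s' reduces to kg * m^2 / (A * s^2). Of the listed options, that is the dimensionality of magnetic flux.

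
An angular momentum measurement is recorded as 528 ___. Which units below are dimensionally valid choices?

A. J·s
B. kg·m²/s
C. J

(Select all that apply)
A, B

angular momentum has SI base units: kg * m^2 / s

Checking each option against kg * m^2 / s:
  A. J·s: ✓ matches
  B. kg·m²/s: ✓ matches
  C. J: ✗ does not match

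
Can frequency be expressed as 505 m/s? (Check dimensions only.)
No

frequency has SI base units: 1 / s
m/s does NOT reduce to 1 / s; a valid unit for frequency would be e.g. Hz.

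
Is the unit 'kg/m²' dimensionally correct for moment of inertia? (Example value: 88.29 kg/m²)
No

moment of inertia has SI base units: kg * m^2
kg/m² does NOT reduce to kg * m^2; a valid unit for moment of inertia would be e.g. kg·m².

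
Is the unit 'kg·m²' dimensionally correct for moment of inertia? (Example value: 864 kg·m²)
Yes

moment of inertia has SI base units: kg * m^2
kg·m² reduces to the same SI base units, so it is a valid unit for moment of inertia.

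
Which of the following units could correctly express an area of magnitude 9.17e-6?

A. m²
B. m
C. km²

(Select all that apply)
A, C

area has SI base units: m^2

Checking each option against m^2:
  A. m²: ✓ matches
  B. m: ✗ does not match
  C. km²: ✓ matches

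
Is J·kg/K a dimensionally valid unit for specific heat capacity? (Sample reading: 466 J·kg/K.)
No

specific heat capacity has SI base units: m^2 / (s^2 * K)
J·kg/K does NOT reduce to m^2 / (s^2 * K); a valid unit for specific heat capacity would be e.g. J/(kg·K).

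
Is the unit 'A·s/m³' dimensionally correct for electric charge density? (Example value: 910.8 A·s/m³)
Yes

electric charge density has SI base units: A * s / m^3
A·s/m³ reduces to the same SI base units, so it is a valid unit for electric charge density.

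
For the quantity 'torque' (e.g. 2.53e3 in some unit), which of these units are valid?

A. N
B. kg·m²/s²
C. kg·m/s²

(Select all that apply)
B

torque has SI base units: kg * m^2 / s^2

Checking each option against kg * m^2 / s^2:
  A. N: ✗ does not match
  B. kg·m²/s²: ✓ matches
  C. kg·m/s²: ✗ does not match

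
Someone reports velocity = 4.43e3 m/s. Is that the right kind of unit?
Yes

velocity has SI base units: m / s
m/s reduces to the same SI base units, so it is a valid unit for velocity.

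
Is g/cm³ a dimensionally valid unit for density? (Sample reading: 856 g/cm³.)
Yes

density has SI base units: kg / m^3
g/cm³ reduces to the same SI base units, so it is a valid unit for density.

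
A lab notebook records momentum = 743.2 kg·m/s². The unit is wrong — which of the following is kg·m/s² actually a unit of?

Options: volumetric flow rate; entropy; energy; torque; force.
force

momentum should have units dimensionally equivalent to kg * m / s (e.g. kg·m/s).
The given unit 'kg·m/s²' reduces to kg * m / s^2. Of the listed options, that is the dimensionality of force.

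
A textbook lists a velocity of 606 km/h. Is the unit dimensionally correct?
Yes

velocity has SI base units: m / s
km/h reduces to the same SI base units, so it is a valid unit for velocity.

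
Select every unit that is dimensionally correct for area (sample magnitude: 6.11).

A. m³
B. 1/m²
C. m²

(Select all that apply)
C

area has SI base units: m^2

Checking each option against m^2:
  A. m³: ✗ does not match
  B. 1/m²: ✗ does not match
  C. m²: ✓ matches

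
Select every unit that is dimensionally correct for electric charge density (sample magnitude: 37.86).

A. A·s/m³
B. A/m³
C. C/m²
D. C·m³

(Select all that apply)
A

electric charge density has SI base units: A * s / m^3

Checking each option against A * s / m^3:
  A. A·s/m³: ✓ matches
  B. A/m³: ✗ does not match
  C. C/m²: ✗ does not match
  D. C·m³: ✗ does not match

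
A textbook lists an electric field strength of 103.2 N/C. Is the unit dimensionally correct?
Yes

electric field strength has SI base units: kg * m / (A * s^3)
N/C reduces to the same SI base units, so it is a valid unit for electric field strength.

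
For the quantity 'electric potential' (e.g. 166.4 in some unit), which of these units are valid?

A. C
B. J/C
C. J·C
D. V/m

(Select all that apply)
B

electric potential has SI base units: kg * m^2 / (A * s^3)

Checking each option against kg * m^2 / (A * s^3):
  A. C: ✗ does not match
  B. J/C: ✓ matches
  C. J·C: ✗ does not match
  D. V/m: ✗ does not match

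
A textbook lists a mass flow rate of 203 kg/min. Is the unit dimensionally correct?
Yes

mass flow rate has SI base units: kg / s
kg/min reduces to the same SI base units, so it is a valid unit for mass flow rate.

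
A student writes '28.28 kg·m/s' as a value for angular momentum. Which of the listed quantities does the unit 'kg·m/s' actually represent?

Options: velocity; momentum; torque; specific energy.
momentum

angular momentum should have units dimensionally equivalent to kg * m^2 / s (e.g. kg·m²/s).
The given unit 'kg·m/s' reduces to kg * m / s. Of the listed options, that is the dimensionality of momentum.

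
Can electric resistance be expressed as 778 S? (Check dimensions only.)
No

electric resistance has SI base units: kg * m^2 / (A^2 * s^3)
S does NOT reduce to kg * m^2 / (A^2 * s^3); a valid unit for electric resistance would be e.g. Ω.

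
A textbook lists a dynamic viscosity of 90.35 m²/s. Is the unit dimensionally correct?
No

dynamic viscosity has SI base units: kg / (m * s)
m²/s does NOT reduce to kg / (m * s); a valid unit for dynamic viscosity would be e.g. Pa·s.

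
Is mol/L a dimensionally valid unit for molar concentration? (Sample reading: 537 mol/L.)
Yes

molar concentration has SI base units: mol / m^3
mol/L reduces to the same SI base units, so it is a valid unit for molar concentration.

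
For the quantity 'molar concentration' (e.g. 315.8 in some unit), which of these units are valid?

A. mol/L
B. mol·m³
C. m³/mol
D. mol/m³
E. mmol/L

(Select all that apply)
A, D, E

molar concentration has SI base units: mol / m^3

Checking each option against mol / m^3:
  A. mol/L: ✓ matches
  B. mol·m³: ✗ does not match
  C. m³/mol: ✗ does not match
  D. mol/m³: ✓ matches
  E. mmol/L: ✓ matches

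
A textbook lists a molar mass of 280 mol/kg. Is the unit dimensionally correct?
No

molar mass has SI base units: kg / mol
mol/kg does NOT reduce to kg / mol; a valid unit for molar mass would be e.g. kg/mol.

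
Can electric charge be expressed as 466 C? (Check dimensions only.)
Yes

electric charge has SI base units: A * s
C reduces to the same SI base units, so it is a valid unit for electric charge.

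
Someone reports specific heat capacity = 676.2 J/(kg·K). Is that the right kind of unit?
Yes

specific heat capacity has SI base units: m^2 / (s^2 * K)
J/(kg·K) reduces to the same SI base units, so it is a valid unit for specific heat capacity.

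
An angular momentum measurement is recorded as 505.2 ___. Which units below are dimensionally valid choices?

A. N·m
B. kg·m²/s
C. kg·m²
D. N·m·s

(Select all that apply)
B, D

angular momentum has SI base units: kg * m^2 / s

Checking each option against kg * m^2 / s:
  A. N·m: ✗ does not match
  B. kg·m²/s: ✓ matches
  C. kg·m²: ✗ does not match
  D. N·m·s: ✓ matches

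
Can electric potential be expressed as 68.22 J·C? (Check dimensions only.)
No

electric potential has SI base units: kg * m^2 / (A * s^3)
J·C does NOT reduce to kg * m^2 / (A * s^3); a valid unit for electric potential would be e.g. V.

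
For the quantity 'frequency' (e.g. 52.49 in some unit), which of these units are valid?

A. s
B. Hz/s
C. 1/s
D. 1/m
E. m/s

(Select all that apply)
C

frequency has SI base units: 1 / s

Checking each option against 1 / s:
  A. s: ✗ does not match
  B. Hz/s: ✗ does not match
  C. 1/s: ✓ matches
  D. 1/m: ✗ does not match
  E. m/s: ✗ does not match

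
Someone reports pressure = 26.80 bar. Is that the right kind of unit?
Yes

pressure has SI base units: kg / (m * s^2)
bar reduces to the same SI base units, so it is a valid unit for pressure.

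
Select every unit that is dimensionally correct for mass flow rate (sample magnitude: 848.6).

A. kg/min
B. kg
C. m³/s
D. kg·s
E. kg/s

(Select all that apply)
A, E

mass flow rate has SI base units: kg / s

Checking each option against kg / s:
  A. kg/min: ✓ matches
  B. kg: ✗ does not match
  C. m³/s: ✗ does not match
  D. kg·s: ✗ does not match
  E. kg/s: ✓ matches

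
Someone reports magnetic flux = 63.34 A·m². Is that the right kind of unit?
No

magnetic flux has SI base units: kg * m^2 / (A * s^2)
A·m² does NOT reduce to kg * m^2 / (A * s^2); a valid unit for magnetic flux would be e.g. Wb.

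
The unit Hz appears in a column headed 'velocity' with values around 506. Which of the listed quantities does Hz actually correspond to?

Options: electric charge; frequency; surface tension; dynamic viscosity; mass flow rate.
frequency

velocity should have units dimensionally equivalent to m / s (e.g. m/s).
The given unit 'Hz' reduces to 1 / s. Of the listed options, that is the dimensionality of frequency.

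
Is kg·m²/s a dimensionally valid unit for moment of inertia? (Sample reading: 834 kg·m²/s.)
No

moment of inertia has SI base units: kg * m^2
kg·m²/s does NOT reduce to kg * m^2; a valid unit for moment of inertia would be e.g. kg·m².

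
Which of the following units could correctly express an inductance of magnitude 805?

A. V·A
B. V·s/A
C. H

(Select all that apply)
B, C

inductance has SI base units: kg * m^2 / (A^2 * s^2)

Checking each option against kg * m^2 / (A^2 * s^2):
  A. V·A: ✗ does not match
  B. V·s/A: ✓ matches
  C. H: ✓ matches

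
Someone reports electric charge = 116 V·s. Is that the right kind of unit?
No

electric charge has SI base units: A * s
V·s does NOT reduce to A * s; a valid unit for electric charge would be e.g. C.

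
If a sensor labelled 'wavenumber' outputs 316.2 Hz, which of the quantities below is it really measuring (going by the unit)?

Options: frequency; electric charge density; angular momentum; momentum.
frequency

wavenumber should have units dimensionally equivalent to 1 / m (e.g. 1/m).
The given unit 'Hz' reduces to 1 / s. Of the listed options, that is the dimensionality of frequency.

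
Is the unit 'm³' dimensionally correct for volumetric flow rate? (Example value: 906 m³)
No

volumetric flow rate has SI base units: m^3 / s
m³ does NOT reduce to m^3 / s; a valid unit for volumetric flow rate would be e.g. m³/s.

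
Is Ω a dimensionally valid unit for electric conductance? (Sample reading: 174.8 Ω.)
No

electric conductance has SI base units: A^2 * s^3 / (kg * m^2)
Ω does NOT reduce to A^2 * s^3 / (kg * m^2); a valid unit for electric conductance would be e.g. S.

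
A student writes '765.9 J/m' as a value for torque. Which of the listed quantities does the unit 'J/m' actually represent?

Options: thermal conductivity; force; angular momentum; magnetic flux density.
force

torque should have units dimensionally equivalent to kg * m^2 / s^2 (e.g. N·m).
The given unit 'J/m' reduces to kg * m / s^2. Of the listed options, that is the dimensionality of force.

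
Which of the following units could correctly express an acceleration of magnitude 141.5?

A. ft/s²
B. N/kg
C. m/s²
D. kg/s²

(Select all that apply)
A, B, C

acceleration has SI base units: m / s^2

Checking each option against m / s^2:
  A. ft/s²: ✓ matches
  B. N/kg: ✓ matches
  C. m/s²: ✓ matches
  D. kg/s²: ✗ does not match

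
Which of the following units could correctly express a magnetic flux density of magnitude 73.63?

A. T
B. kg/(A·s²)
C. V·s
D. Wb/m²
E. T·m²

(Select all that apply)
A, B, D

magnetic flux density has SI base units: kg / (A * s^2)

Checking each option against kg / (A * s^2):
  A. T: ✓ matches
  B. kg/(A·s²): ✓ matches
  C. V·s: ✗ does not match
  D. Wb/m²: ✓ matches
  E. T·m²: ✗ does not match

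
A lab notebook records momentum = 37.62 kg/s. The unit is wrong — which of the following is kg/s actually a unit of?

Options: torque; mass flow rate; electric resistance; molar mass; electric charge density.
mass flow rate

momentum should have units dimensionally equivalent to kg * m / s (e.g. kg·m/s).
The given unit 'kg/s' reduces to kg / s. Of the listed options, that is the dimensionality of mass flow rate.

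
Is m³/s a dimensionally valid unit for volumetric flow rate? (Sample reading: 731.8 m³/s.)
Yes

volumetric flow rate has SI base units: m^3 / s
m³/s reduces to the same SI base units, so it is a valid unit for volumetric flow rate.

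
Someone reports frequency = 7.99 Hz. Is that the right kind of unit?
Yes

frequency has SI base units: 1 / s
Hz reduces to the same SI base units, so it is a valid unit for frequency.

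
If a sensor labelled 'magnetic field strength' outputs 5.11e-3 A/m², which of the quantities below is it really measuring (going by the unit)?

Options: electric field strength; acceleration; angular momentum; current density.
current density

magnetic field strength should have units dimensionally equivalent to A / m (e.g. A/m).
The given unit 'A/m²' reduces to A / m^2. Of the listed options, that is the dimensionality of current density.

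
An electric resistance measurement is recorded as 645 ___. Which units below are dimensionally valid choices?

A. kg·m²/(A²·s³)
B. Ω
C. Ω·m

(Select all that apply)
A, B

electric resistance has SI base units: kg * m^2 / (A^2 * s^3)

Checking each option against kg * m^2 / (A^2 * s^3):
  A. kg·m²/(A²·s³): ✓ matches
  B. Ω: ✓ matches
  C. Ω·m: ✗ does not match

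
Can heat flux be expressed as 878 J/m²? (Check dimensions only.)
No

heat flux has SI base units: kg / s^3
J/m² does NOT reduce to kg / s^3; a valid unit for heat flux would be e.g. W/m².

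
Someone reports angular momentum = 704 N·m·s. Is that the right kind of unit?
Yes

angular momentum has SI base units: kg * m^2 / s
N·m·s reduces to the same SI base units, so it is a valid unit for angular momentum.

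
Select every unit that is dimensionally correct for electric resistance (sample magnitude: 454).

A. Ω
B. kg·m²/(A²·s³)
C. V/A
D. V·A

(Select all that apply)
A, B, C

electric resistance has SI base units: kg * m^2 / (A^2 * s^3)

Checking each option against kg * m^2 / (A^2 * s^3):
  A. Ω: ✓ matches
  B. kg·m²/(A²·s³): ✓ matches
  C. V/A: ✓ matches
  D. V·A: ✗ does not match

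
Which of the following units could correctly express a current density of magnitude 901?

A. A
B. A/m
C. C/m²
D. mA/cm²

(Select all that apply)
D

current density has SI base units: A / m^2

Checking each option against A / m^2:
  A. A: ✗ does not match
  B. A/m: ✗ does not match
  C. C/m²: ✗ does not match
  D. mA/cm²: ✓ matches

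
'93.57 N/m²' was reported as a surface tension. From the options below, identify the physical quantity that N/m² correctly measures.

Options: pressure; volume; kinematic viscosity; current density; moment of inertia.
pressure

surface tension should have units dimensionally equivalent to kg / s^2 (e.g. N/m).
The given unit 'N/m²' reduces to kg / (m * s^2). Of the listed options, that is the dimensionality of pressure.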